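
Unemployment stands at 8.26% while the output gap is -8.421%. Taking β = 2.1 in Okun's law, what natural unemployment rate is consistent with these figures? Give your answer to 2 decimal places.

From Okun's law, u - u* = -(output gap)/β = -(-8.421)/2.1 = 4.01 points.
So u* = 8.26 - 4.01 = 4.25%.

4.25%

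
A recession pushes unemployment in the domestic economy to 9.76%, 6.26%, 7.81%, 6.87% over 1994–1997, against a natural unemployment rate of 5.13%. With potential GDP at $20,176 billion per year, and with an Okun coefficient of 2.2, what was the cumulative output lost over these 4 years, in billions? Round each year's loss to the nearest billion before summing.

Year 1994: gap = -2.2 × (9.76 - 5.13) = -10.186%, loss ≈ 20176 × 10.186/100 ≈ 2055.
Year 1995: gap = -2.2 × (6.26 - 5.13) = -2.486%, loss ≈ 20176 × 2.486/100 ≈ 502.
Year 1996: gap = -2.2 × (7.81 - 5.13) = -5.896%, loss ≈ 20176 × 5.896/100 ≈ 1190.
Year 1997: gap = -2.2 × (6.87 - 5.13) = -3.828%, loss ≈ 20176 × 3.828/100 ≈ 772.
Total lost output = 2055 + 502 + 1190 + 772 = 4519 billion.

$4,519 billion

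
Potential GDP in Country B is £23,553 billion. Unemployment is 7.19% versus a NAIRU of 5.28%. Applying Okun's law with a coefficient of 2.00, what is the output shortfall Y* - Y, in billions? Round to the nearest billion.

Output gap = -2.00 × (7.19 - 5.28) = -2 × 1.91 = -3.82%.
Actual GDP ≈ 23553 × 0.9618 ≈ 22653 billion, so the shortfall is 23553 - 22653 = 900 billion.

£900 billion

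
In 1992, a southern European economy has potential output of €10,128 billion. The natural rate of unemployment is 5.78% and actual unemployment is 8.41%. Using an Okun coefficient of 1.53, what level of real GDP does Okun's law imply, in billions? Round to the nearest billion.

Unemployment gap = 8.41 - 5.78 = 2.63 points, so the output gap is -1.53 × 2.63 = -4.0239%.
Actual GDP = 10128 × (1 - 4.0239/100) = 10128 × 0.959761 ≈ 9720 billion.

€9,720 billion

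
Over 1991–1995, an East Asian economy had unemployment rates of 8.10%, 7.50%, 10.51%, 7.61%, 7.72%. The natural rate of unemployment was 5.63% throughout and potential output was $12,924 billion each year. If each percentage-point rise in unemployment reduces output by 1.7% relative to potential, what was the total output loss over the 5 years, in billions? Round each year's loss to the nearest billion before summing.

$2,920 billion

Year 1991: gap = -1.7 × (8.1 - 5.63) = -4.199%, loss ≈ 12924 × 4.199/100 ≈ 543.
Year 1992: gap = -1.7 × (7.5 - 5.63) = -3.179%, loss ≈ 12924 × 3.179/100 ≈ 411.
Year 1993: gap = -1.7 × (10.51 - 5.63) = -8.296%, loss ≈ 12924 × 8.296/100 ≈ 1072.
Year 1994: gap = -1.7 × (7.61 - 5.63) = -3.366%, loss ≈ 12924 × 3.366/100 ≈ 435.
Year 1995: gap = -1.7 × (7.72 - 5.63) = -3.553%, loss ≈ 12924 × 3.553/100 ≈ 459.
Total lost output = 543 + 411 + 1072 + 435 + 459 = 2920 billion.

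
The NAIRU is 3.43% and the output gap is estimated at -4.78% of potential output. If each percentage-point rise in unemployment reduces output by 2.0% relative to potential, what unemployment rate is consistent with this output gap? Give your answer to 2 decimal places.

From Okun's law, u - u* = -(output gap)/β = -(-4.78)/2.0 = 2.39 points.
So u = 3.43 + 2.39 = 5.82%.

5.82%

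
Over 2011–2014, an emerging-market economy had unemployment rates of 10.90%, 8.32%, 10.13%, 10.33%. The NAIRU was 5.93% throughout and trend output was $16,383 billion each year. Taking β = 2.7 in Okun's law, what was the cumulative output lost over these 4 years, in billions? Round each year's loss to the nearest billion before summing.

Year 2011: gap = -2.7 × (10.9 - 5.93) = -13.419%, loss ≈ 16383 × 13.419/100 ≈ 2198.
Year 2012: gap = -2.7 × (8.32 - 5.93) = -6.453%, loss ≈ 16383 × 6.453/100 ≈ 1057.
Year 2013: gap = -2.7 × (10.13 - 5.93) = -11.34%, loss ≈ 16383 × 11.34/100 ≈ 1858.
Year 2014: gap = -2.7 × (10.33 - 5.93) = -11.88%, loss ≈ 16383 × 11.88/100 ≈ 1946.
Total lost output = 2198 + 1057 + 1858 + 1946 = 7059 billion.

$7,059 billion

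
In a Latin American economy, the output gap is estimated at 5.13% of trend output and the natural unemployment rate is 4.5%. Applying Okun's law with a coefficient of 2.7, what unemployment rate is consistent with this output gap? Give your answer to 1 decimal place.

From Okun's law, u - u* = -(output gap)/β = -(5.13)/2.7 = -1.9 points.
So u = 4.5 - 1.9 = 2.6%.

2.6%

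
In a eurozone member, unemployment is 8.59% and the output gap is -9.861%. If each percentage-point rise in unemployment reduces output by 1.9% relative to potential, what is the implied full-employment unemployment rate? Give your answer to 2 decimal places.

From Okun's law, u - u* = -(output gap)/β = -(-9.861)/1.9 = 5.19 points.
So u* = 8.59 - 5.19 = 3.40%.

3.40%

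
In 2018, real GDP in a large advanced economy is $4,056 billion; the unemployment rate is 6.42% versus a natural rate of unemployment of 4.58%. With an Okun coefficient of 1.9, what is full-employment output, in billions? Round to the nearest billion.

$4,203 billion

Unemployment gap = 6.42 - 4.58 = 1.84 points, so output gap = -1.9 × 1.84 = -3.496%.
Since Y = Y* × (1 + gap/100), Y* = 4056/0.96504 ≈ 4203 billion.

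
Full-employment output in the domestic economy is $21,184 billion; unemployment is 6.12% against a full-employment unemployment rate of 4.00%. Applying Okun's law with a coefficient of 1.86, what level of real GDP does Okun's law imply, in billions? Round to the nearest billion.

$20,349 billion

Unemployment gap = 6.12 - 4 = 2.12 points, so the output gap is -1.86 × 2.12 = -3.9432%.
Actual GDP = 21184 × (1 - 3.9432/100) = 21184 × 0.960568 ≈ 20349 billion.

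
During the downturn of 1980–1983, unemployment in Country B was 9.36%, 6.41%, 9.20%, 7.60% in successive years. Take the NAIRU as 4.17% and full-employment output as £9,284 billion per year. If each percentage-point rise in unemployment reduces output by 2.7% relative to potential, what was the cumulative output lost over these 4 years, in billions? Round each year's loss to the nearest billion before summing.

Year 1980: gap = -2.7 × (9.36 - 4.17) = -14.013%, loss ≈ 9284 × 14.013/100 ≈ 1301.
Year 1981: gap = -2.7 × (6.41 - 4.17) = -6.048%, loss ≈ 9284 × 6.048/100 ≈ 561.
Year 1982: gap = -2.7 × (9.2 - 4.17) = -13.581%, loss ≈ 9284 × 13.581/100 ≈ 1261.
Year 1983: gap = -2.7 × (7.6 - 4.17) = -9.261%, loss ≈ 9284 × 9.261/100 ≈ 860.
Total lost output = 1301 + 561 + 1261 + 860 = 3983 billion.

£3,983 billion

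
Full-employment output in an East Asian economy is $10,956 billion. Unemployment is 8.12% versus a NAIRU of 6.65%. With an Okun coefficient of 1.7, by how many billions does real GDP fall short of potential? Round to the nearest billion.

$274 billion

Output gap = -1.7 × (8.12 - 6.65) = -1.7 × 1.47 = -2.499%.
Actual GDP ≈ 10956 × 0.97501 ≈ 10682 billion, so the shortfall is 10956 - 10682 = 274 billion.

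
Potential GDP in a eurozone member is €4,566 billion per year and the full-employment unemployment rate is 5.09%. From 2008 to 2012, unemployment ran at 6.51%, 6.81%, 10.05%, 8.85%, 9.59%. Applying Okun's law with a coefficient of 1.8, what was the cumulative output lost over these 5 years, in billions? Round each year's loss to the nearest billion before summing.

Year 2008: gap = -1.8 × (6.51 - 5.09) = -2.556%, loss ≈ 4566 × 2.556/100 ≈ 117.
Year 2009: gap = -1.8 × (6.81 - 5.09) = -3.096%, loss ≈ 4566 × 3.096/100 ≈ 141.
Year 2010: gap = -1.8 × (10.05 - 5.09) = -8.928%, loss ≈ 4566 × 8.928/100 ≈ 408.
Year 2011: gap = -1.8 × (8.85 - 5.09) = -6.768%, loss ≈ 4566 × 6.768/100 ≈ 309.
Year 2012: gap = -1.8 × (9.59 - 5.09) = -8.1%, loss ≈ 4566 × 8.1/100 ≈ 370.
Total lost output = 117 + 141 + 408 + 309 + 370 = 1345 billion.

€1,345 billion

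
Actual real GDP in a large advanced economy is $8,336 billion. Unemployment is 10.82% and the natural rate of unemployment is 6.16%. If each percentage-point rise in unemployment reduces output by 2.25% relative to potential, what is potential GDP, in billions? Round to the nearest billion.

Unemployment gap = 10.82 - 6.16 = 4.66 points, so output gap = -2.25 × 4.66 = -10.485%.
Since Y = Y* × (1 + gap/100), Y* = 8336/0.89515 ≈ 9312 billion.

$9,312 billion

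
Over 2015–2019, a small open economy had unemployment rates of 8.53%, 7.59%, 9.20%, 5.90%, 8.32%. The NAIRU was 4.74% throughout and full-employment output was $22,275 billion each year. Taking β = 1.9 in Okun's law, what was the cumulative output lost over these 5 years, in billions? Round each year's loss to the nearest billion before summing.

$6,704 billion

Year 2015: gap = -1.9 × (8.53 - 4.74) = -7.201%, loss ≈ 22275 × 7.201/100 ≈ 1604.
Year 2016: gap = -1.9 × (7.59 - 4.74) = -5.415%, loss ≈ 22275 × 5.415/100 ≈ 1206.
Year 2017: gap = -1.9 × (9.2 - 4.74) = -8.474%, loss ≈ 22275 × 8.474/100 ≈ 1888.
Year 2018: gap = -1.9 × (5.9 - 4.74) = -2.204%, loss ≈ 22275 × 2.204/100 ≈ 491.
Year 2019: gap = -1.9 × (8.32 - 4.74) = -6.802%, loss ≈ 22275 × 6.802/100 ≈ 1515.
Total lost output = 1604 + 1206 + 1888 + 491 + 1515 = 6704 billion.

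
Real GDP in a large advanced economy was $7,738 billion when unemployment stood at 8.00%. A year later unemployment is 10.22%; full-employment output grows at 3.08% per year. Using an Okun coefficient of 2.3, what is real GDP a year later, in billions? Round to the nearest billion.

Δu = 10.22 - 8 = 2.22 points.
Okun's law (growth form): g_Y = g_Y* - β × Δu = 3.08 - 2.3 × (2.22) = 3.08 - 5.106 = -2.026%.
Real GDP in the next year = 7738 × (1 - 2.026/100) = 7738 × 0.97974 ≈ 7581 billion.

$7,581 billion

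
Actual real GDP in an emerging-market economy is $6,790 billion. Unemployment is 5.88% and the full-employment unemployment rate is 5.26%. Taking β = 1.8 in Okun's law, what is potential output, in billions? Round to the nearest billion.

Unemployment gap = 5.88 - 5.26 = 0.62 points, so output gap = -1.8 × 0.62 = -1.116%.
Since Y = Y* × (1 + gap/100), Y* = 6790/0.98884 ≈ 6867 billion.

$6,867 billion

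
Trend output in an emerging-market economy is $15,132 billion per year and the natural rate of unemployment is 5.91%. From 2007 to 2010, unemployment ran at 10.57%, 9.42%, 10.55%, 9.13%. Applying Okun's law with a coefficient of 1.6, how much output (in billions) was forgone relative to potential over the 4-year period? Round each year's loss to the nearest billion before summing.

$3,881 billion

Year 2007: gap = -1.6 × (10.57 - 5.91) = -7.456%, loss ≈ 15132 × 7.456/100 ≈ 1128.
Year 2008: gap = -1.6 × (9.42 - 5.91) = -5.616%, loss ≈ 15132 × 5.616/100 ≈ 850.
Year 2009: gap = -1.6 × (10.55 - 5.91) = -7.424%, loss ≈ 15132 × 7.424/100 ≈ 1123.
Year 2010: gap = -1.6 × (9.13 - 5.91) = -5.152%, loss ≈ 15132 × 5.152/100 ≈ 780.
Total lost output = 1128 + 850 + 1123 + 780 = 3881 billion.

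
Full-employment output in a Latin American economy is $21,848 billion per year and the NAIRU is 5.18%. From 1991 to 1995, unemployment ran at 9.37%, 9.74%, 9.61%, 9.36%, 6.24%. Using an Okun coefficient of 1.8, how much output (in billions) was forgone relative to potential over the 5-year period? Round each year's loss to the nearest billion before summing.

Year 1991: gap = -1.8 × (9.37 - 5.18) = -7.542%, loss ≈ 21848 × 7.542/100 ≈ 1648.
Year 1992: gap = -1.8 × (9.74 - 5.18) = -8.208%, loss ≈ 21848 × 8.208/100 ≈ 1793.
Year 1993: gap = -1.8 × (9.61 - 5.18) = -7.974%, loss ≈ 21848 × 7.974/100 ≈ 1742.
Year 1994: gap = -1.8 × (9.36 - 5.18) = -7.524%, loss ≈ 21848 × 7.524/100 ≈ 1644.
Year 1995: gap = -1.8 × (6.24 - 5.18) = -1.908%, loss ≈ 21848 × 1.908/100 ≈ 417.
Total lost output = 1648 + 1793 + 1742 + 1644 + 417 = 7244 billion.

$7,244 billion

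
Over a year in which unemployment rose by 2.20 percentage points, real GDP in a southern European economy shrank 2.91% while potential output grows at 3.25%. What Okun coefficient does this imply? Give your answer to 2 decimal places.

β ≈ 2.80

Growth form: g_Y = g_Y* - β × Δu, so β = (g_Y* - g_Y)/Δu.
β = (3.25 + 2.91)/2.20 = 6.16/2.20 = 2.80.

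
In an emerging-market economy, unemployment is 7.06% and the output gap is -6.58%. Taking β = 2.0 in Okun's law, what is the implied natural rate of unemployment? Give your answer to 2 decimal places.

From Okun's law, u - u* = -(output gap)/β = -(-6.58)/2.0 = 3.29 points.
So u* = 7.06 - 3.29 = 3.77%.

3.77%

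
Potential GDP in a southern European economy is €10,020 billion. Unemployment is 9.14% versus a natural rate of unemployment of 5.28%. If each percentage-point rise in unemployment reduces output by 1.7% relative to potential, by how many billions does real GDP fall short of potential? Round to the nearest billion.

€658 billion

Output gap = -1.7 × (9.14 - 5.28) = -1.7 × 3.86 = -6.562%.
Actual GDP ≈ 10020 × 0.93438 ≈ 9362 billion, so the shortfall is 10020 - 9362 = 658 billion.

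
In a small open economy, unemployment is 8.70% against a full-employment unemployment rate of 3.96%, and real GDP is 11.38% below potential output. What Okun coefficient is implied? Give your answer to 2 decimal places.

β ≈ 2.40

Okun's law: output gap = -β × (u - u*).
-11.38 = -β × (8.7 - 3.96) = -β × 4.74, so β = 11.38/4.74 = 2.40.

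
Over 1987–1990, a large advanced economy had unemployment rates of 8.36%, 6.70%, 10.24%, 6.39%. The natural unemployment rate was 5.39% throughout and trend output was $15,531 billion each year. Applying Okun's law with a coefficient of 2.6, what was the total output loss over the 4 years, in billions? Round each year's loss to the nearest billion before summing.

$4,090 billion

Year 1987: gap = -2.6 × (8.36 - 5.39) = -7.722%, loss ≈ 15531 × 7.722/100 ≈ 1199.
Year 1988: gap = -2.6 × (6.7 - 5.39) = -3.406%, loss ≈ 15531 × 3.406/100 ≈ 529.
Year 1989: gap = -2.6 × (10.24 - 5.39) = -12.61%, loss ≈ 15531 × 12.61/100 ≈ 1958.
Year 1990: gap = -2.6 × (6.39 - 5.39) = -2.6%, loss ≈ 15531 × 2.6/100 ≈ 404.
Total lost output = 1199 + 529 + 1958 + 404 = 4090 billion.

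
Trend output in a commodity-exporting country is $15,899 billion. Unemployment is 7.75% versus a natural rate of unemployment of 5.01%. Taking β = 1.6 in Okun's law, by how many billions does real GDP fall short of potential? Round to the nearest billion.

Output gap = -1.6 × (7.75 - 5.01) = -1.6 × 2.74 = -4.384%.
Actual GDP ≈ 15899 × 0.95616 ≈ 15202 billion, so the shortfall is 15899 - 15202 = 697 billion.

$697 billion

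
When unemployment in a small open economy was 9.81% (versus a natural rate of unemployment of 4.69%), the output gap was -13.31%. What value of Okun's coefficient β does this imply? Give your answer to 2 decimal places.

β ≈ 2.60

Okun's law: output gap = -β × (u - u*).
-13.31 = -β × (9.81 - 4.69) = -β × 5.12, so β = 13.31/5.12 = 2.60.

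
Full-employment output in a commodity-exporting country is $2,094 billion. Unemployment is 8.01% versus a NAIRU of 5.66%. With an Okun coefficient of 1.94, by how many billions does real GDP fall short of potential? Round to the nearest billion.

Output gap = -1.94 × (8.01 - 5.66) = -1.94 × 2.35 = -4.559%.
Actual GDP ≈ 2094 × 0.95441 ≈ 1999 billion, so the shortfall is 2094 - 1999 = 95 billion.

$95 billion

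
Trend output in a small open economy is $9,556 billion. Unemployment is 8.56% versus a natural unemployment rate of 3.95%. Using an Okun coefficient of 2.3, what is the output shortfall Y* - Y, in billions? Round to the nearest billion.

Output gap = -2.3 × (8.56 - 3.95) = -2.3 × 4.61 = -10.603%.
Actual GDP ≈ 9556 × 0.89397 ≈ 8543 billion, so the shortfall is 9556 - 8543 = 1013 billion.

$1,013 billion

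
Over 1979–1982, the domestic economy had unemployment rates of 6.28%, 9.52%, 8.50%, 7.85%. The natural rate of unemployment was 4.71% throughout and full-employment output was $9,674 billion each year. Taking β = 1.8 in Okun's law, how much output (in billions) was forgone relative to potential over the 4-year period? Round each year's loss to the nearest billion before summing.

Year 1979: gap = -1.8 × (6.28 - 4.71) = -2.826%, loss ≈ 9674 × 2.826/100 ≈ 273.
Year 1980: gap = -1.8 × (9.52 - 4.71) = -8.658%, loss ≈ 9674 × 8.658/100 ≈ 838.
Year 1981: gap = -1.8 × (8.5 - 4.71) = -6.822%, loss ≈ 9674 × 6.822/100 ≈ 660.
Year 1982: gap = -1.8 × (7.85 - 4.71) = -5.652%, loss ≈ 9674 × 5.652/100 ≈ 547.
Total lost output = 273 + 838 + 660 + 547 = 2318 billion.

$2,318 billion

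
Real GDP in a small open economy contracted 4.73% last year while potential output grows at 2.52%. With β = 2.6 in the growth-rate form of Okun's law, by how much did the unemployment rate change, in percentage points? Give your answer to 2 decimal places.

2.79 percentage points

Growth-rate Okun's law: g_Y = g_Y* - β × Δu, so Δu = (g_Y* - g_Y)/β.
Δu = (2.52 + 4.73)/2.6 = 7.25/2.6 = 2.79 percentage points.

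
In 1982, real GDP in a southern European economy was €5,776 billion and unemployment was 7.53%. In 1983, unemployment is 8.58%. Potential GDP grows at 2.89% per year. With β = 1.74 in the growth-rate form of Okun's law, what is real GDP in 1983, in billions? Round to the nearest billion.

€5,837 billion

Δu = 8.58 - 7.53 = 1.05 points.
Okun's law (growth form): g_Y = g_Y* - β × Δu = 2.89 - 1.74 × (1.05) = 2.89 - 1.827 = 1.063%.
Real GDP in the next year = 5776 × (1 + 1.063/100) = 5776 × 1.01063 ≈ 5837 billion.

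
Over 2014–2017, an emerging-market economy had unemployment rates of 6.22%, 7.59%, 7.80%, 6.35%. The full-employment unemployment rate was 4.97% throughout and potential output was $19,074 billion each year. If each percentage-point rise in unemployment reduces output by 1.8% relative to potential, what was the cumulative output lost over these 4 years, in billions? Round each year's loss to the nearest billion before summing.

Year 2014: gap = -1.8 × (6.22 - 4.97) = -2.25%, loss ≈ 19074 × 2.25/100 ≈ 429.
Year 2015: gap = -1.8 × (7.59 - 4.97) = -4.716%, loss ≈ 19074 × 4.716/100 ≈ 900.
Year 2016: gap = -1.8 × (7.8 - 4.97) = -5.094%, loss ≈ 19074 × 5.094/100 ≈ 972.
Year 2017: gap = -1.8 × (6.35 - 4.97) = -2.484%, loss ≈ 19074 × 2.484/100 ≈ 474.
Total lost output = 429 + 900 + 972 + 474 = 2775 billion.

$2,775 billion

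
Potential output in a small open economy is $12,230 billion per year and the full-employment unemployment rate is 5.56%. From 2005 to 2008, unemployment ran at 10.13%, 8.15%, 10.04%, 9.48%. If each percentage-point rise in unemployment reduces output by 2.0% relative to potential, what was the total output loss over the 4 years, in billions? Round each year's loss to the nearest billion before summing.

$3,807 billion

Year 2005: gap = -2.0 × (10.13 - 5.56) = -9.14%, loss ≈ 12230 × 9.14/100 ≈ 1118.
Year 2006: gap = -2.0 × (8.15 - 5.56) = -5.18%, loss ≈ 12230 × 5.18/100 ≈ 634.
Year 2007: gap = -2.0 × (10.04 - 5.56) = -8.96%, loss ≈ 12230 × 8.96/100 ≈ 1096.
Year 2008: gap = -2.0 × (9.48 - 5.56) = -7.84%, loss ≈ 12230 × 7.84/100 ≈ 959.
Total lost output = 1118 + 634 + 1096 + 959 = 3807 billion.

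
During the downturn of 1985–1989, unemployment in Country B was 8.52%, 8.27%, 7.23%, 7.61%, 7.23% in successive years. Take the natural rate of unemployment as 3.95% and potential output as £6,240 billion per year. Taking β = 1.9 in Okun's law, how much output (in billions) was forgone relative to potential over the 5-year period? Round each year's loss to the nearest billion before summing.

£2,266 billion

Year 1985: gap = -1.9 × (8.52 - 3.95) = -8.683%, loss ≈ 6240 × 8.683/100 ≈ 542.
Year 1986: gap = -1.9 × (8.27 - 3.95) = -8.208%, loss ≈ 6240 × 8.208/100 ≈ 512.
Year 1987: gap = -1.9 × (7.23 - 3.95) = -6.232%, loss ≈ 6240 × 6.232/100 ≈ 389.
Year 1988: gap = -1.9 × (7.61 - 3.95) = -6.954%, loss ≈ 6240 × 6.954/100 ≈ 434.
Year 1989: gap = -1.9 × (7.23 - 3.95) = -6.232%, loss ≈ 6240 × 6.232/100 ≈ 389.
Total lost output = 542 + 512 + 389 + 434 + 389 = 2266 billion.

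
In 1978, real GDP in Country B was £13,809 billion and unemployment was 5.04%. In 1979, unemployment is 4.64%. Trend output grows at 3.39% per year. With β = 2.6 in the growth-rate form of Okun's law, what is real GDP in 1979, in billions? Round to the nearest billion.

Δu = 4.64 - 5.04 = -0.4 points.
Okun's law (growth form): g_Y = g_Y* - β × Δu = 3.39 - 2.6 × (-0.40) = 3.39 + 1.04 = 4.43%.
Real GDP in the next year = 13809 × (1 + 4.43/100) = 13809 × 1.0443 ≈ 14421 billion.

£14,421 billion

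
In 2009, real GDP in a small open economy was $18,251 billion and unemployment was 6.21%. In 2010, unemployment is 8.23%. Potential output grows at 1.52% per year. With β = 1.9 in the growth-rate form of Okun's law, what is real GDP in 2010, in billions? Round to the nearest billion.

$17,828 billion

Δu = 8.23 - 6.21 = 2.02 points.
Okun's law (growth form): g_Y = g_Y* - β × Δu = 1.52 - 1.9 × (2.02) = 1.52 - 3.838 = -2.318%.
Real GDP in the next year = 18251 × (1 - 2.318/100) = 18251 × 0.97682 ≈ 17828 billion.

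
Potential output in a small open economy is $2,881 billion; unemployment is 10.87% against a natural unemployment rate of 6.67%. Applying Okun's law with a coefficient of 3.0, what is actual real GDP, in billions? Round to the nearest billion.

Unemployment gap = 10.87 - 6.67 = 4.2 points, so the output gap is -3 × 4.2 = -12.6%.
Actual GDP = 2881 × (1 - 12.6/100) = 2881 × 0.874 ≈ 2518 billion.

$2,518 billion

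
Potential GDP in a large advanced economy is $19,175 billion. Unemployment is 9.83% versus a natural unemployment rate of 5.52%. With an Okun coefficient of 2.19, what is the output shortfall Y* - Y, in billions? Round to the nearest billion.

Output gap = -2.19 × (9.83 - 5.52) = -2.19 × 4.31 = -9.4389%.
Actual GDP ≈ 19175 × 0.905611 ≈ 17365 billion, so the shortfall is 19175 - 17365 = 1810 billion.

$1,810 billion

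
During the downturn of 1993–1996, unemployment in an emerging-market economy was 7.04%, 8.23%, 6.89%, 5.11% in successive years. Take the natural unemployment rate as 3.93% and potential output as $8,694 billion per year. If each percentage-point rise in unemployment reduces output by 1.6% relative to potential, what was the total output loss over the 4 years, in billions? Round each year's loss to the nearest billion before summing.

Year 1993: gap = -1.6 × (7.04 - 3.93) = -4.976%, loss ≈ 8694 × 4.976/100 ≈ 433.
Year 1994: gap = -1.6 × (8.23 - 3.93) = -6.88%, loss ≈ 8694 × 6.88/100 ≈ 598.
Year 1995: gap = -1.6 × (6.89 - 3.93) = -4.736%, loss ≈ 8694 × 4.736/100 ≈ 412.
Year 1996: gap = -1.6 × (5.11 - 3.93) = -1.888%, loss ≈ 8694 × 1.888/100 ≈ 164.
Total lost output = 433 + 598 + 412 + 164 = 1607 billion.

$1,607 billion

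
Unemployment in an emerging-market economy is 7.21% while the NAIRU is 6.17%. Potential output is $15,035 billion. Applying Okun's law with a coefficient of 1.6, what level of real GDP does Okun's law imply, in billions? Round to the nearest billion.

$14,785 billion

Unemployment gap = 7.21 - 6.17 = 1.04 points, so the output gap is -1.6 × 1.04 = -1.664%.
Actual GDP = 15035 × (1 - 1.664/100) = 15035 × 0.98336 ≈ 14785 billion.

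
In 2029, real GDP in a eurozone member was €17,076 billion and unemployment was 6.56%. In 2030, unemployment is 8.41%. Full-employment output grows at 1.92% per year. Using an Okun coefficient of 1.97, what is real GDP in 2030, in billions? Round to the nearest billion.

€16,782 billion

Δu = 8.41 - 6.56 = 1.85 points.
Okun's law (growth form): g_Y = g_Y* - β × Δu = 1.92 - 1.97 × (1.85) = 1.92 - 3.6445 = -1.7245%.
Real GDP in the next year = 17076 × (1 - 1.7245/100) = 17076 × 0.982755 ≈ 16782 billion.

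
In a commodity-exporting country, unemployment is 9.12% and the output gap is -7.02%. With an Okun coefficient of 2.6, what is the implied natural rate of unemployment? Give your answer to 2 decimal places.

6.42%

From Okun's law, u - u* = -(output gap)/β = -(-7.02)/2.6 = 2.7 points.
So u* = 9.12 - 2.7 = 6.42%.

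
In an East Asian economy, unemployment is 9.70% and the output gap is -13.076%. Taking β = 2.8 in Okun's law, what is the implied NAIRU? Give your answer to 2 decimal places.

5.03%

From Okun's law, u - u* = -(output gap)/β = -(-13.076)/2.8 = 4.67 points.
So u* = 9.7 - 4.67 = 5.03%.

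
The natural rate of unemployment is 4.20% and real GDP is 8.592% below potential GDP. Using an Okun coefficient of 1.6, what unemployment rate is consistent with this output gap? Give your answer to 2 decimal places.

From Okun's law, u - u* = -(output gap)/β = -(-8.592)/1.6 = 5.37 points.
So u = 4.2 + 5.37 = 9.57%.

9.57%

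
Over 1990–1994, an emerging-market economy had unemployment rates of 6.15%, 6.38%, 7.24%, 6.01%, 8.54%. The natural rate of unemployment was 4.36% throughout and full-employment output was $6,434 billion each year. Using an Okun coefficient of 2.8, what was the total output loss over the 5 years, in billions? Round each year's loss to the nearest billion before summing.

$2,255 billion

Year 1990: gap = -2.8 × (6.15 - 4.36) = -5.012%, loss ≈ 6434 × 5.012/100 ≈ 322.
Year 1991: gap = -2.8 × (6.38 - 4.36) = -5.656%, loss ≈ 6434 × 5.656/100 ≈ 364.
Year 1992: gap = -2.8 × (7.24 - 4.36) = -8.064%, loss ≈ 6434 × 8.064/100 ≈ 519.
Year 1993: gap = -2.8 × (6.01 - 4.36) = -4.62%, loss ≈ 6434 × 4.62/100 ≈ 297.
Year 1994: gap = -2.8 × (8.54 - 4.36) = -11.704%, loss ≈ 6434 × 11.704/100 ≈ 753.
Total lost output = 322 + 364 + 519 + 297 + 753 = 2255 billion.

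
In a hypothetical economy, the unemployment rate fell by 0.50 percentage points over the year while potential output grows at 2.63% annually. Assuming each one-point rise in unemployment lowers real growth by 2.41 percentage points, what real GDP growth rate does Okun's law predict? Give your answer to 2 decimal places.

Growth-rate Okun's law: g_Y = g_Y* - β × Δu.
g_Y = 2.63 - 2.41 × (-0.50) = 2.63 + 1.205 = 3.835%, i.e. 3.84% to 2 d.p.

3.84%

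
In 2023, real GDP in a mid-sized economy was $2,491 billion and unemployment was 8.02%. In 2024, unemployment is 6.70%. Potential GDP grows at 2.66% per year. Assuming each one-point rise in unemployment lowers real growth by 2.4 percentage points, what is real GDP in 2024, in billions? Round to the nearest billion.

Δu = 6.7 - 8.02 = -1.32 points.
Okun's law (growth form): g_Y = g_Y* - β × Δu = 2.66 - 2.4 × (-1.32) = 2.66 + 3.168 = 5.828%.
Real GDP in the next year = 2491 × (1 + 5.828/100) = 2491 × 1.05828 ≈ 2636 billion.

$2,636 billion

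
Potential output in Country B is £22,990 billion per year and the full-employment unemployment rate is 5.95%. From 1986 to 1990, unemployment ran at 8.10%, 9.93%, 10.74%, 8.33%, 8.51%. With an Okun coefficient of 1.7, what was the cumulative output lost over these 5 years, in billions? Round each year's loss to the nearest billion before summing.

£6,199 billion

Year 1986: gap = -1.7 × (8.1 - 5.95) = -3.655%, loss ≈ 22990 × 3.655/100 ≈ 840.
Year 1987: gap = -1.7 × (9.93 - 5.95) = -6.766%, loss ≈ 22990 × 6.766/100 ≈ 1556.
Year 1988: gap = -1.7 × (10.74 - 5.95) = -8.143%, loss ≈ 22990 × 8.143/100 ≈ 1872.
Year 1989: gap = -1.7 × (8.33 - 5.95) = -4.046%, loss ≈ 22990 × 4.046/100 ≈ 930.
Year 1990: gap = -1.7 × (8.51 - 5.95) = -4.352%, loss ≈ 22990 × 4.352/100 ≈ 1001.
Total lost output = 840 + 1556 + 1872 + 930 + 1001 = 6199 billion.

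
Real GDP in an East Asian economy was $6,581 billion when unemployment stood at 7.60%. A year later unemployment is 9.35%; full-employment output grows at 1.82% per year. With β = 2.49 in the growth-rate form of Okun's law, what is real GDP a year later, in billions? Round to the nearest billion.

$6,414 billion

Δu = 9.35 - 7.6 = 1.75 points.
Okun's law (growth form): g_Y = g_Y* - β × Δu = 1.82 - 2.49 × (1.75) = 1.82 - 4.3575 = -2.5375%.
Real GDP in the next year = 6581 × (1 - 2.5375/100) = 6581 × 0.974625 ≈ 6414 billion.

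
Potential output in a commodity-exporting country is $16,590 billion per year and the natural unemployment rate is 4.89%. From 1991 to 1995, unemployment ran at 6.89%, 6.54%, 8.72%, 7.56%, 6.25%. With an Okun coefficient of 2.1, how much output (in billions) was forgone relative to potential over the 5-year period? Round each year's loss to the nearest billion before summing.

Year 1991: gap = -2.1 × (6.89 - 4.89) = -4.2%, loss ≈ 16590 × 4.2/100 ≈ 697.
Year 1992: gap = -2.1 × (6.54 - 4.89) = -3.465%, loss ≈ 16590 × 3.465/100 ≈ 575.
Year 1993: gap = -2.1 × (8.72 - 4.89) = -8.043%, loss ≈ 16590 × 8.043/100 ≈ 1334.
Year 1994: gap = -2.1 × (7.56 - 4.89) = -5.607%, loss ≈ 16590 × 5.607/100 ≈ 930.
Year 1995: gap = -2.1 × (6.25 - 4.89) = -2.856%, loss ≈ 16590 × 2.856/100 ≈ 474.
Total lost output = 697 + 575 + 1334 + 930 + 474 = 4010 billion.

$4,010 billion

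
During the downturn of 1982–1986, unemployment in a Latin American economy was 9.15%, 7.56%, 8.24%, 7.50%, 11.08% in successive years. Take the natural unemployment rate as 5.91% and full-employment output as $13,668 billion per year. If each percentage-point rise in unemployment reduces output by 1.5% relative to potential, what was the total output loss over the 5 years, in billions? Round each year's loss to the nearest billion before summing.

$2,866 billion

Year 1982: gap = -1.5 × (9.15 - 5.91) = -4.86%, loss ≈ 13668 × 4.86/100 ≈ 664.
Year 1983: gap = -1.5 × (7.56 - 5.91) = -2.475%, loss ≈ 13668 × 2.475/100 ≈ 338.
Year 1984: gap = -1.5 × (8.24 - 5.91) = -3.495%, loss ≈ 13668 × 3.495/100 ≈ 478.
Year 1985: gap = -1.5 × (7.5 - 5.91) = -2.385%, loss ≈ 13668 × 2.385/100 ≈ 326.
Year 1986: gap = -1.5 × (11.08 - 5.91) = -7.755%, loss ≈ 13668 × 7.755/100 ≈ 1060.
Total lost output = 664 + 338 + 478 + 326 + 1060 = 2866 billion.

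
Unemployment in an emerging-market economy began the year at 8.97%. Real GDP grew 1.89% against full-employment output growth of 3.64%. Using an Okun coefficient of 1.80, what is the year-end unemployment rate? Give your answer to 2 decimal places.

Growth-rate Okun's law: g_Y = g_Y* - β × Δu, so Δu = (g_Y* - g_Y)/β.
Δu = (3.64 - 1.89)/1.80 = 1.75/1.80 = 0.97 percentage points.
Year-end unemployment = 8.97 + 0.97 = 9.94%.

9.94%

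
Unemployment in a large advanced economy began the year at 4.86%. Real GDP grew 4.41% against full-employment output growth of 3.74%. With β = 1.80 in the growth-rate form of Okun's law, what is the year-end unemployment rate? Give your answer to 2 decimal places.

4.49%

Growth-rate Okun's law: g_Y = g_Y* - β × Δu, so Δu = (g_Y* - g_Y)/β.
Δu = (3.74 - 4.41)/1.80 = -0.67/1.80 = -0.37 percentage points.
Year-end unemployment = 4.86 - 0.37 = 4.49%.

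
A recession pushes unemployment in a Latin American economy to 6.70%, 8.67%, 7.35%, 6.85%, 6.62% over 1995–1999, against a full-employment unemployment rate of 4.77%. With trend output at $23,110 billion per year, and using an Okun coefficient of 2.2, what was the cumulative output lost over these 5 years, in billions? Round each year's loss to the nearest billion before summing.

$6,275 billion

Year 1995: gap = -2.2 × (6.7 - 4.77) = -4.246%, loss ≈ 23110 × 4.246/100 ≈ 981.
Year 1996: gap = -2.2 × (8.67 - 4.77) = -8.58%, loss ≈ 23110 × 8.58/100 ≈ 1983.
Year 1997: gap = -2.2 × (7.35 - 4.77) = -5.676%, loss ≈ 23110 × 5.676/100 ≈ 1312.
Year 1998: gap = -2.2 × (6.85 - 4.77) = -4.576%, loss ≈ 23110 × 4.576/100 ≈ 1058.
Year 1999: gap = -2.2 × (6.62 - 4.77) = -4.07%, loss ≈ 23110 × 4.07/100 ≈ 941.
Total lost output = 981 + 1983 + 1312 + 1058 + 941 = 6275 billion.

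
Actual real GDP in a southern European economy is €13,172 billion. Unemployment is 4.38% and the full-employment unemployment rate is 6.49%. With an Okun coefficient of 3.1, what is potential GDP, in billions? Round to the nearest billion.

€12,363 billion

Unemployment gap = 4.38 - 6.49 = -2.11 points, so output gap = -3.1 × (-2.11) = 6.541%.
Since Y = Y* × (1 + gap/100), Y* = 13172/1.06541 ≈ 12363 billion.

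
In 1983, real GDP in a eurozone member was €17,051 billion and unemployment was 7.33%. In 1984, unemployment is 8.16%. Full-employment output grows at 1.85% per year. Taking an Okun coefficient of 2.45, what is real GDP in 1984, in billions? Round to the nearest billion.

€17,020 billion

Δu = 8.16 - 7.33 = 0.83 points.
Okun's law (growth form): g_Y = g_Y* - β × Δu = 1.85 - 2.45 × (0.83) = 1.85 - 2.0335 = -0.1835%.
Real GDP in the next year = 17051 × (1 - 0.1835/100) = 17051 × 0.998165 ≈ 17020 billion.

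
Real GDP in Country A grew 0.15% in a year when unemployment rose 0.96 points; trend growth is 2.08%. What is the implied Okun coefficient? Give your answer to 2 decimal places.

Growth form: g_Y = g_Y* - β × Δu, so β = (g_Y* - g_Y)/Δu.
β = (2.08 - 0.15)/0.96 = 1.93/0.96 = 2.01.

β ≈ 2.01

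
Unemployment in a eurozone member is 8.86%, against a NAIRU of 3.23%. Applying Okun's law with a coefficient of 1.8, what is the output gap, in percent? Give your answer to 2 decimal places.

The unemployment gap is 8.86 - 3.23 = 5.63 percentage points.
Okun's law gives an output gap of -1.8 × 5.63 = -10.134%, i.e. 10.13% below potential.

-10.13%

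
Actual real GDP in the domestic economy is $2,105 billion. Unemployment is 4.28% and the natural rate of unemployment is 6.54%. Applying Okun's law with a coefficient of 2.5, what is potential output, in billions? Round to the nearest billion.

Unemployment gap = 4.28 - 6.54 = -2.26 points, so output gap = -2.5 × (-2.26) = 5.65%.
Since Y = Y* × (1 + gap/100), Y* = 2105/1.0565 ≈ 1992 billion.

$1,992 billion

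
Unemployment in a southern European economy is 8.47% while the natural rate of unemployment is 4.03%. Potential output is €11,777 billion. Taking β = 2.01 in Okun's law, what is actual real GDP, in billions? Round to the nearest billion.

Unemployment gap = 8.47 - 4.03 = 4.44 points, so the output gap is -2.01 × 4.44 = -8.9244%.
Actual GDP = 11777 × (1 - 8.9244/100) = 11777 × 0.910756 ≈ 10726 billion.

€10,726 billion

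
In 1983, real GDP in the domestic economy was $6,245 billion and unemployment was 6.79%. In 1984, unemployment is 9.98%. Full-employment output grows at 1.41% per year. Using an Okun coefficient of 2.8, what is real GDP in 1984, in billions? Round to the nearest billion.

Δu = 9.98 - 6.79 = 3.19 points.
Okun's law (growth form): g_Y = g_Y* - β × Δu = 1.41 - 2.8 × (3.19) = 1.41 - 8.932 = -7.522%.
Real GDP in the next year = 6245 × (1 - 7.522/100) = 6245 × 0.92478 ≈ 5775 billion.

$5,775 billion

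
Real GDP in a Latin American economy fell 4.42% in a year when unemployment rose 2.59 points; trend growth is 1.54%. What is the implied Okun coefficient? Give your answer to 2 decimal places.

β ≈ 2.30

Growth form: g_Y = g_Y* - β × Δu, so β = (g_Y* - g_Y)/Δu.
β = (1.54 + 4.42)/2.59 = 5.96/2.59 = 2.30.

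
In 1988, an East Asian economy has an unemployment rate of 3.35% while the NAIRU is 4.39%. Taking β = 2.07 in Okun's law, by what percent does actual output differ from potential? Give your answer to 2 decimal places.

The unemployment gap is 3.35 - 4.39 = -1.04 percentage points.
Okun's law gives an output gap of -2.07 × (-1.04) = 2.1528%, i.e. 2.15% above potential.

2.15%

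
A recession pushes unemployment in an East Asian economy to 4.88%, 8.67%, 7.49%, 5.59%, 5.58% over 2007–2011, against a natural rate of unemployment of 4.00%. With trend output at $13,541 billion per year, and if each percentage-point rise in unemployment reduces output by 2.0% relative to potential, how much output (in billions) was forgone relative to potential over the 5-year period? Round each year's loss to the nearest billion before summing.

$3,307 billion

Year 2007: gap = -2.0 × (4.88 - 4) = -1.76%, loss ≈ 13541 × 1.76/100 ≈ 238.
Year 2008: gap = -2.0 × (8.67 - 4) = -9.34%, loss ≈ 13541 × 9.34/100 ≈ 1265.
Year 2009: gap = -2.0 × (7.49 - 4) = -6.98%, loss ≈ 13541 × 6.98/100 ≈ 945.
Year 2010: gap = -2.0 × (5.59 - 4) = -3.18%, loss ≈ 13541 × 3.18/100 ≈ 431.
Year 2011: gap = -2.0 × (5.58 - 4) = -3.16%, loss ≈ 13541 × 3.16/100 ≈ 428.
Total lost output = 238 + 1265 + 945 + 431 + 428 = 3307 billion.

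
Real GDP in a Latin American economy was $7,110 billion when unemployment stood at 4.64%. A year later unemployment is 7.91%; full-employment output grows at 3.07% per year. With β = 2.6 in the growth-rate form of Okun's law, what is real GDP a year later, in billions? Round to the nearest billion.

$6,724 billion

Δu = 7.91 - 4.64 = 3.27 points.
Okun's law (growth form): g_Y = g_Y* - β × Δu = 3.07 - 2.6 × (3.27) = 3.07 - 8.502 = -5.432%.
Real GDP in the next year = 7110 × (1 - 5.432/100) = 7110 × 0.94568 ≈ 6724 billion.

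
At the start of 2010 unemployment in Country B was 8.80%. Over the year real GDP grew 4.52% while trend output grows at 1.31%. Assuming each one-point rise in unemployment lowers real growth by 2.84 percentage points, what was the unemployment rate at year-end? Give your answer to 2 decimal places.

7.67%

Growth-rate Okun's law: g_Y = g_Y* - β × Δu, so Δu = (g_Y* - g_Y)/β.
Δu = (1.31 - 4.52)/2.84 = -3.21/2.84 = -1.13 percentage points.
Year-end unemployment = 8.8 - 1.13 = 7.67%.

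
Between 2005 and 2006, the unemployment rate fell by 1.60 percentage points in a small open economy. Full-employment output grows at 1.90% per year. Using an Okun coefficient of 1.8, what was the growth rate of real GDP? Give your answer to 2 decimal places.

4.78%

Growth-rate Okun's law: g_Y = g_Y* - β × Δu.
g_Y = 1.90 - 1.8 × (-1.60) = 1.9 + 2.88 = 4.78%, i.e. 4.78% to 2 d.p.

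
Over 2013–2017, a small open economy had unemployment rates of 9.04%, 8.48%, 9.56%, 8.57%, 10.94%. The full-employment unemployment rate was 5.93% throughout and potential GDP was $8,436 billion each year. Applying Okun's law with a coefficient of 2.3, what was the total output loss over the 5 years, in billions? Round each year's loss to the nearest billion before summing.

Year 2013: gap = -2.3 × (9.04 - 5.93) = -7.153%, loss ≈ 8436 × 7.153/100 ≈ 603.
Year 2014: gap = -2.3 × (8.48 - 5.93) = -5.865%, loss ≈ 8436 × 5.865/100 ≈ 495.
Year 2015: gap = -2.3 × (9.56 - 5.93) = -8.349%, loss ≈ 8436 × 8.349/100 ≈ 704.
Year 2016: gap = -2.3 × (8.57 - 5.93) = -6.072%, loss ≈ 8436 × 6.072/100 ≈ 512.
Year 2017: gap = -2.3 × (10.94 - 5.93) = -11.523%, loss ≈ 8436 × 11.523/100 ≈ 972.
Total lost output = 603 + 495 + 704 + 512 + 972 = 3286 billion.

$3,286 billion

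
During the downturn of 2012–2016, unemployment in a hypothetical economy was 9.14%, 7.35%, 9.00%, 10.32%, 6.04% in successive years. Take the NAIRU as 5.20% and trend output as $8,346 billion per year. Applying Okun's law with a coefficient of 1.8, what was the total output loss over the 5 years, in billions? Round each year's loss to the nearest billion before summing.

Year 2012: gap = -1.8 × (9.14 - 5.2) = -7.092%, loss ≈ 8346 × 7.092/100 ≈ 592.
Year 2013: gap = -1.8 × (7.35 - 5.2) = -3.87%, loss ≈ 8346 × 3.87/100 ≈ 323.
Year 2014: gap = -1.8 × (9 - 5.2) = -6.84%, loss ≈ 8346 × 6.84/100 ≈ 571.
Year 2015: gap = -1.8 × (10.32 - 5.2) = -9.216%, loss ≈ 8346 × 9.216/100 ≈ 769.
Year 2016: gap = -1.8 × (6.04 - 5.2) = -1.512%, loss ≈ 8346 × 1.512/100 ≈ 126.
Total lost output = 592 + 323 + 571 + 769 + 126 = 2381 billion.

$2,381 billion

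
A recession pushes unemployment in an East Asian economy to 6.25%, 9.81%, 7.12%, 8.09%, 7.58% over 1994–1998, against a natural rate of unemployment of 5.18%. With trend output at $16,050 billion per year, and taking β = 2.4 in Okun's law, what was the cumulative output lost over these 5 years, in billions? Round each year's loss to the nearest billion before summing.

$4,987 billion

Year 1994: gap = -2.4 × (6.25 - 5.18) = -2.568%, loss ≈ 16050 × 2.568/100 ≈ 412.
Year 1995: gap = -2.4 × (9.81 - 5.18) = -11.112%, loss ≈ 16050 × 11.112/100 ≈ 1783.
Year 1996: gap = -2.4 × (7.12 - 5.18) = -4.656%, loss ≈ 16050 × 4.656/100 ≈ 747.
Year 1997: gap = -2.4 × (8.09 - 5.18) = -6.984%, loss ≈ 16050 × 6.984/100 ≈ 1121.
Year 1998: gap = -2.4 × (7.58 - 5.18) = -5.76%, loss ≈ 16050 × 5.76/100 ≈ 924.
Total lost output = 412 + 1783 + 747 + 1121 + 924 = 4987 billion.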